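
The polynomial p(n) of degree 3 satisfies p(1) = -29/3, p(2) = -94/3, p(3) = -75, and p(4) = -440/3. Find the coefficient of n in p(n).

Write p(n) = an^3 + bn^2 + cn + d. Substituting each data point gives a linear system:
  a + b + c + d = -29/3
  8a + 4b + 2c + d = -94/3
  27a + 9b + 3c + d = -75
  64a + 16b + 4c + d = -440/3
Solving the system yields a = -1, b = -5, c = 1/3, d = -4.
So p(n) = -n³ - 5n² + (1/3)n - 4.
The coefficient of n is 1/3.

1/3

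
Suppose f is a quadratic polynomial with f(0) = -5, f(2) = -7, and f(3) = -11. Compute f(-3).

Using the Lagrange interpolation formula with nodes 0, 2, 3:
  L_0(t) = (t - 2)(t - 3) / 6
  L_1(t) = t(t - 3) / -2
  L_2(t) = t(t - 2) / 3
Then f(t) = -5·L_0(t) - 7·L_1(t) - 11·L_2(t).
Expanding and collecting terms gives f(t) = -t² + t - 5.
Evaluating at t = -3: f(-3) = -17.

-17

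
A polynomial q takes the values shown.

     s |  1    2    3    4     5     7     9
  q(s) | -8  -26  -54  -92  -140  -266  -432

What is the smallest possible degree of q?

2

Divided differences on the nodes 1, 2, 3, 4, 5, 7, 9:
  order 0: -8  -26  -54  -92  -140  -266  -432
  order 1: -18  -28  -38  -48  -63  -83
  order 2: -5  -5  -5  -5  -5
  order 3: 0  0  0  0
  order 4: 0  0  0
  order 5: 0  0
  order 6: 0
The order-2 divided differences are all -5 (nonzero) and every higher order vanishes, so the data lies on a polynomial of degree exactly 2.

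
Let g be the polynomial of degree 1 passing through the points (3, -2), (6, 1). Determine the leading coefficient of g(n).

Write g(n) = an + b. Substituting each data point gives a linear system:
  3a + b = -2
  6a + b = 1
Solving the system yields a = 1, b = -5.
So g(n) = n - 5.
The leading coefficient is 1.

1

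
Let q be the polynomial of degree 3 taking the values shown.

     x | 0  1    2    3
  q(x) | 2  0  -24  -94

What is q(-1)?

6

Forward differences of the values at x = 0, 1, 2, 3:
  q  : 2  0  -24  -94
  Δ  : -2  -24  -70
  Δ^2: -22  -46
  Δ^3: -24
The third differences are constant, confirming degree 3.
Interpolating (Newton forward form) and evaluating at x = -1 gives q(-1) = 6.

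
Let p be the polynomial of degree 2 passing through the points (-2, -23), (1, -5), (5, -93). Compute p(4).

-59

Write p(n) = an^2 + bn + c. Substituting each data point gives a linear system:
  4a - 2b + c = -23
  a + b + c = -5
  25a + 5b + c = -93
Solving the system yields a = -4, b = 2, c = -3.
So p(n) = -4n^2 + 2n - 3.
Then p(4) = -59.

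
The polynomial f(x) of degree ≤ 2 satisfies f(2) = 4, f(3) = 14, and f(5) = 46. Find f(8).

124

Write f(x) = ax^2 + bx + c. Substituting each data point gives a linear system:
  4a + 2b + c = 4
  9a + 3b + c = 14
  25a + 5b + c = 46
Solving the system yields a = 2, b = 0, c = -4.
So f(x) = 2x^2 - 4.
Then f(8) = 124.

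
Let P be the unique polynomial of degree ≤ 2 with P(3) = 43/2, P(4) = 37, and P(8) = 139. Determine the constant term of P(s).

Write P(s) = as^2 + bs + c. Substituting each data point gives a linear system:
  9a + 3b + c = 43/2
  16a + 4b + c = 37
  64a + 8b + c = 139
Solving the system yields a = 2, b = 3/2, c = -1.
So P(s) = 2s² + (3/2)s - 1.
The constant term is -1.

-1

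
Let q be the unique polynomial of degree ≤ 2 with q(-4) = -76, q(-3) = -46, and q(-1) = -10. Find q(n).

Write q(n) = an^2 + bn + c. Substituting each data point gives a linear system:
  16a - 4b + c = -76
  9a - 3b + c = -46
  a - b + c = -10
Solving the system yields a = -4, b = 2, c = -4.
So q(n) = -4n^2 + 2n - 4.
Check: q(-4) = -76. ✓

q(n) = -4n^2 + 2n - 4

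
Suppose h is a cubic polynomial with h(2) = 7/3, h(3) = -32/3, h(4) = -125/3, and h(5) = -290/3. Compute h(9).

Using the Lagrange interpolation formula with nodes 2, 3, 4, 5:
  L_0(n) = (n - 3)(n - 4)(n - 5) / -6
  L_1(n) = (n - 2)(n - 4)(n - 5) / 2
  L_2(n) = (n - 2)(n - 3)(n - 5) / -2
  L_3(n) = (n - 2)(n - 3)(n - 4) / 6
Then h(n) = 7/3·L_0(n) - 32/3·L_1(n) - 125/3·L_2(n) - 290/3·L_3(n).
Expanding and collecting terms gives h(n) = -n³ + 6n - 5/3.
Evaluating at n = 9: h(9) = -2030/3.

-2030/3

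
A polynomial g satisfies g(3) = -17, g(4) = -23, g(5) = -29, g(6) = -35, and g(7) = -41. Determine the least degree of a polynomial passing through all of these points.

1

Forward differences of the values at t = 3, 4, 5, 6, 7:
  g  : -17  -23  -29  -35  -41
  Δ  : -6  -6  -6  -6
  Δ^2: 0  0  0
  Δ^3: 0  0
  Δ^4: 0
The first differences are constant (-6) and nonzero, while all higher differences vanish, so the minimal degree is 1.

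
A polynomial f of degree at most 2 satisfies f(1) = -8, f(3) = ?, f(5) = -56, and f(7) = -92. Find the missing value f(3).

The 3 known points determine the degree-2 polynomial uniquely.
Write f(s) = as^2 + bs + c. Substituting each data point gives a linear system:
  a + b + c = -8
  25a + 5b + c = -56
  49a + 7b + c = -92
Solving the system yields a = -1, b = -6, c = -1.
So f(s) = -s² - 6s - 1.
Then f(3) = -28.

-28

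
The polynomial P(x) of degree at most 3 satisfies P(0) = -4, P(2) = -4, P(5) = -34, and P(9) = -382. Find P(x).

P(x) = -x^3 + 5x^2 - 6x - 4

Using the Lagrange interpolation formula with nodes 0, 2, 5, 9:
  L_0(x) = (x - 2)(x - 5)(x - 9) / -90
  L_1(x) = x(x - 5)(x - 9) / 42
  L_2(x) = x(x - 2)(x - 9) / -60
  L_3(x) = x(x - 2)(x - 5) / 252
Then P(x) = -4·L_0(x) - 4·L_1(x) - 34·L_2(x) - 382·L_3(x).
Expanding and collecting terms gives P(x) = -x^3 + 5x^2 - 6x - 4.
Check: P(0) = -4. ✓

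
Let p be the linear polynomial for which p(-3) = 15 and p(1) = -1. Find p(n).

Using the Lagrange interpolation formula with nodes -3, 1:
  L_0(n) = (n - 1) / -4
  L_1(n) = (n + 3) / 4
Then p(n) = 15·L_0(n) - 1·L_1(n).
Expanding and collecting terms gives p(n) = -4n + 3.
Check: p(1) = -1. ✓

p(n) = -4n + 3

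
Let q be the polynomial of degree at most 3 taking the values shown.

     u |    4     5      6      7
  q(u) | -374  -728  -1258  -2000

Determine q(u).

q(u) = -6u^3 + 2u^2 - 6u + 2

Using the Lagrange interpolation formula with nodes 4, 5, 6, 7:
  L_0(u) = (u - 5)(u - 6)(u - 7) / -6
  L_1(u) = (u - 4)(u - 6)(u - 7) / 2
  L_2(u) = (u - 4)(u - 5)(u - 7) / -2
  L_3(u) = (u - 4)(u - 5)(u - 6) / 6
Then q(u) = -374·L_0(u) - 728·L_1(u) - 1258·L_2(u) - 2000·L_3(u).
Expanding and collecting terms gives q(u) = -6u³ + 2u² - 6u + 2.
Check: q(5) = -728. ✓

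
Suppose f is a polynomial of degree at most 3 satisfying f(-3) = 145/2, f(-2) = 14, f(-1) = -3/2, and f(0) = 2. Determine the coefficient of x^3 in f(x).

Write f(x) = ax^3 + bx^2 + cx + d. Substituting each data point gives a linear system:
  -27a + 9b - 3c + d = 145/2
  -8a + 4b - 2c + d = 14
  -a + b - c + d = -3/2
  d = 2
Solving the system yields a = -4, b = -5/2, c = 5, d = 2.
So f(x) = -4x^3 - (5/2)x^2 + 5x + 2.
The leading coefficient is -4.

-4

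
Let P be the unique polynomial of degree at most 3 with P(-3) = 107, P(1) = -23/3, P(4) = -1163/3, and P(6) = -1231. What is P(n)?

Write P(n) = an^3 + bn^2 + cn + d. Substituting each data point gives a linear system:
  -27a + 9b - 3c + d = 107
  a + b + c + d = -23/3
  64a + 16b + 4c + d = -1163/3
  216a + 36b + 6c + d = -1231
Solving the system yields a = -5, b = -4, c = -5/3, d = 3.
So P(n) = -5n³ - 4n² - (5/3)n + 3.
Check: P(6) = -1231. ✓

P(n) = -5n^3 - 4n^2 - (5/3)n + 3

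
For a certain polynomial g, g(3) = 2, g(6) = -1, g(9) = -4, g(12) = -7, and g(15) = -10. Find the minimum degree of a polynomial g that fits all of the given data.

Forward differences of the values at t = 3, 6, 9, 12, 15:
  g  : 2  -1  -4  -7  -10
  Δ  : -3  -3  -3  -3
  Δ^2: 0  0  0
  Δ^3: 0  0
  Δ^4: 0
The first differences are constant (-3) and nonzero, while all higher differences vanish, so the minimal degree is 1.

1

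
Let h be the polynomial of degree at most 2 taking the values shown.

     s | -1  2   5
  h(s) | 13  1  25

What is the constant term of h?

5

Write h(s) = as^2 + bs + c. Substituting each data point gives a linear system:
  a - b + c = 13
  4a + 2b + c = 1
  25a + 5b + c = 25
Solving the system yields a = 2, b = -6, c = 5.
So h(s) = 2s² - 6s + 5.
The constant term is 5.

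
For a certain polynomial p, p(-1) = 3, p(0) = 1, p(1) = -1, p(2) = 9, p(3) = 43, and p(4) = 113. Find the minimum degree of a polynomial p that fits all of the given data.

Forward differences of the values at s = -1, 0, 1, 2, 3, 4:
  p  : 3  1  -1  9  43  113
  Δ  : -2  -2  10  34  70
  Δ^2: 0  12  24  36
  Δ^3: 12  12  12
  Δ^4: 0  0
  Δ^5: 0
The third differences are constant (12) and nonzero, while all higher differences vanish, so the minimal degree is 3.

3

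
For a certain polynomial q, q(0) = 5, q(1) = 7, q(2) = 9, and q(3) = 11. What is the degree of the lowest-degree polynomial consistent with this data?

1

Forward differences of the values at u = 0, 1, 2, 3:
  q  : 5  7  9  11
  Δ  : 2  2  2
  Δ^2: 0  0
  Δ^3: 0
The first differences are constant (2) and nonzero, while all higher differences vanish, so the minimal degree is 1.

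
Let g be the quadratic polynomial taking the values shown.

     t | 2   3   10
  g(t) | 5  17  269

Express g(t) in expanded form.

Write g(t) = at^2 + bt + c. Substituting each data point gives a linear system:
  4a + 2b + c = 5
  9a + 3b + c = 17
  100a + 10b + c = 269
Solving the system yields a = 3, b = -3, c = -1.
So g(t) = 3t^2 - 3t - 1.
Check: g(10) = 269. ✓

g(t) = 3t^2 - 3t - 1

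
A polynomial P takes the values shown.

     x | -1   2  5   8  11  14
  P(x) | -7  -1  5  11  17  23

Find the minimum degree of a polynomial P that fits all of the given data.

1

Forward differences of the values at x = -1, 2, 5, 8, 11, 14:
  P  : -7  -1  5  11  17  23
  Δ  : 6  6  6  6  6
  Δ^2: 0  0  0  0
  Δ^3: 0  0  0
  Δ^4: 0  0
  Δ^5: 0
The first differences are constant (6) and nonzero, while all higher differences vanish, so the minimal degree is 1.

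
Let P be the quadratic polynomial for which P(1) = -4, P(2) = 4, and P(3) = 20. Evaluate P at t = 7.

Forward differences of the values at t = 1, 2, 3:
  P  : -4  4  20
  Δ  : 8  16
  Δ^2: 8
The second differences are constant, confirming degree 2.
Interpolating (Newton forward form) and evaluating at t = 7 gives P(7) = 164.

164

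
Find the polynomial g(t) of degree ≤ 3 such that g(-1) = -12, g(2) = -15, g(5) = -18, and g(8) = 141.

Write g(t) = at^3 + bt^2 + ct + d. Substituting each data point gives a linear system:
  -a + b - c + d = -12
  8a + 4b + 2c + d = -15
  125a + 25b + 5c + d = -18
  512a + 64b + 8c + d = 141
Solving the system yields a = 1, b = -6, c = 2, d = -3.
So g(t) = t^3 - 6t^2 + 2t - 3.
Check: g(-1) = -12. ✓

g(t) = t^3 - 6t^2 + 2t - 3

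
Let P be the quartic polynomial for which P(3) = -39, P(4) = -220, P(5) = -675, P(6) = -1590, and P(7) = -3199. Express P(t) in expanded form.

P(t) = -2t^4 + 5t^3 - 3t^2 + 5t

Write P(t) = at^4 + bt^3 + ct^2 + dt + e. Substituting each data point gives a linear system:
  81a + 27b + 9c + 3d + e = -39
  256a + 64b + 16c + 4d + e = -220
  625a + 125b + 25c + 5d + e = -675
  1296a + 216b + 36c + 6d + e = -1590
  2401a + 343b + 49c + 7d + e = -3199
Solving the system yields a = -2, b = 5, c = -3, d = 5, e = 0.
So P(t) = -2t^4 + 5t^3 - 3t^2 + 5t.
Check: P(4) = -220. ✓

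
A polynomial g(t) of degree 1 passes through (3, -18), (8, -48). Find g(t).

g(t) = -6t

Write g(t) = at + b. Substituting each data point gives a linear system:
  3a + b = -18
  8a + b = -48
Solving the system yields a = -6, b = 0.
So g(t) = -6t.
Check: g(8) = -48. ✓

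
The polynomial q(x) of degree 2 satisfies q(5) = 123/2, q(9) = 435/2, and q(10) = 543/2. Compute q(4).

75/2

Using the Lagrange interpolation formula with nodes 5, 9, 10:
  L_0(x) = (x - 9)(x - 10) / 20
  L_1(x) = (x - 5)(x - 10) / -4
  L_2(x) = (x - 5)(x - 9) / 5
Then q(x) = 123/2·L_0(x) + 435/2·L_1(x) + 543/2·L_2(x).
Expanding and collecting terms gives q(x) = 3x^2 - 3x + 3/2.
Evaluating at x = 4: q(4) = 75/2.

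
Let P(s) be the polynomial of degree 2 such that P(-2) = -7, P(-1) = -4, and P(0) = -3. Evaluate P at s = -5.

Write P(s) = as^2 + bs + c. Substituting each data point gives a linear system:
  4a - 2b + c = -7
  a - b + c = -4
  c = -3
Solving the system yields a = -1, b = 0, c = -3.
So P(s) = -s² - 3.
Then P(-5) = -28.

-28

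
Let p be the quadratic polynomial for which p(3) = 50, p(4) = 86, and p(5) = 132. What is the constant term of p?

2

Write p(x) = ax^2 + bx + c. Substituting each data point gives a linear system:
  9a + 3b + c = 50
  16a + 4b + c = 86
  25a + 5b + c = 132
Solving the system yields a = 5, b = 1, c = 2.
So p(x) = 5x^2 + x + 2.
The constant term is 2.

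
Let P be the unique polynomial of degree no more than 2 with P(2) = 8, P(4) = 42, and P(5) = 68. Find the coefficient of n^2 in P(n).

3

Write P(n) = an^2 + bn + c. Substituting each data point gives a linear system:
  4a + 2b + c = 8
  16a + 4b + c = 42
  25a + 5b + c = 68
Solving the system yields a = 3, b = -1, c = -2.
So P(n) = 3n² - n - 2.
The leading coefficient is 3.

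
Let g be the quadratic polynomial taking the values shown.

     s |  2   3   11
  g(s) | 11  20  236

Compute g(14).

383

Write g(s) = as^2 + bs + c. Substituting each data point gives a linear system:
  4a + 2b + c = 11
  9a + 3b + c = 20
  121a + 11b + c = 236
Solving the system yields a = 2, b = -1, c = 5.
So g(s) = 2s² - s + 5.
Then g(14) = 383.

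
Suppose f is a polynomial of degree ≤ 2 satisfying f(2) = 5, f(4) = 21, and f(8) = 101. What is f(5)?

Write f(n) = an^2 + bn + c. Substituting each data point gives a linear system:
  4a + 2b + c = 5
  16a + 4b + c = 21
  64a + 8b + c = 101
Solving the system yields a = 2, b = -4, c = 5.
So f(n) = 2n^2 - 4n + 5.
Then f(5) = 35.

35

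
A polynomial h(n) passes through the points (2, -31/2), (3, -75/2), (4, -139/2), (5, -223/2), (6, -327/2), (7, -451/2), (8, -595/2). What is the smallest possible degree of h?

Forward differences of the values at n = 2, 3, 4, 5, 6, 7, 8:
  h  : -31/2  -75/2  -139/2  -223/2  -327/2  -451/2  -595/2
  Δ  : -22  -32  -42  -52  -62  -72
  Δ^2: -10  -10  -10  -10  -10
  Δ^3: 0  0  0  0
  Δ^4: 0  0  0
  Δ^5: 0  0
  Δ^6: 0
The second differences are constant (-10) and nonzero, while all higher differences vanish, so the minimal degree is 2.

2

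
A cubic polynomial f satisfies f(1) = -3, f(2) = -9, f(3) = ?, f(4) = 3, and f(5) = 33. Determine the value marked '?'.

The 4 known points determine the degree-3 polynomial uniquely.
Write f(n) = an^3 + bn^2 + cn + d. Substituting each data point gives a linear system:
  a + b + c + d = -3
  8a + 4b + 2c + d = -9
  64a + 16b + 4c + d = 3
  125a + 25b + 5c + d = 33
Solving the system yields a = 1, b = -3, c = -4, d = 3.
So f(n) = n³ - 3n² - 4n + 3.
Then f(3) = -9.

-9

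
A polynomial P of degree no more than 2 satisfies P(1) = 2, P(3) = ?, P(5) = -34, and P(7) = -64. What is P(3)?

-12

On equispaced nodes a degree-2 polynomial has vanishing third forward difference, so
  - P(1) + 3·P(3) - 3·P(5) + P(7) = 0.
Substituting the known values and solving for P(3):
  3·P(3) = -36
  P(3) = -12.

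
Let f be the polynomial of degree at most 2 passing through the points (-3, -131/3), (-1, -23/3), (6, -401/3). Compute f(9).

Using the Lagrange interpolation formula with nodes -3, -1, 6:
  L_0(t) = (t + 1)(t - 6) / 18
  L_1(t) = (t + 3)(t - 6) / -14
  L_2(t) = (t + 3)(t + 1) / 63
Then f(t) = -131/3·L_0(t) - 23/3·L_1(t) - 401/3·L_2(t).
Expanding and collecting terms gives f(t) = -4t² + 2t - 5/3.
Evaluating at t = 9: f(9) = -923/3.

-923/3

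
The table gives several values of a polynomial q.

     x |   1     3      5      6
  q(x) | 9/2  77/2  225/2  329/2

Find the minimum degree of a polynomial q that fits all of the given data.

2

Divided differences on the nodes 1, 3, 5, 6:
  order 0: 9/2  77/2  225/2  329/2
  order 1: 17  37  52
  order 2: 5  5
  order 3: 0
The order-2 divided differences are all 5 (nonzero) and every higher order vanishes, so the data lies on a polynomial of degree exactly 2.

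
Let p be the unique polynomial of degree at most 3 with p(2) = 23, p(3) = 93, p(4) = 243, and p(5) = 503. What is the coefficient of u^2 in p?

Write p(u) = au^3 + bu^2 + cu + d. Substituting each data point gives a linear system:
  8a + 4b + 2c + d = 23
  27a + 9b + 3c + d = 93
  64a + 16b + 4c + d = 243
  125a + 25b + 5c + d = 503
Solving the system yields a = 5, b = -5, c = 0, d = 3.
So p(u) = 5u^3 - 5u^2 + 3.
The coefficient of u^2 is -5.

-5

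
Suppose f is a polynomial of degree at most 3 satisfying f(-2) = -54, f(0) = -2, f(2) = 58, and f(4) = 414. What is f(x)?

f(x) = 6x^3 + x^2 + 4x - 2

Using the Lagrange interpolation formula with nodes -2, 0, 2, 4:
  L_0(x) = x(x - 2)(x - 4) / -48
  L_1(x) = (x + 2)(x - 2)(x - 4) / 16
  L_2(x) = (x + 2)x(x - 4) / -16
  L_3(x) = (x + 2)x(x - 2) / 48
Then f(x) = -54·L_0(x) - 2·L_1(x) + 58·L_2(x) + 414·L_3(x).
Expanding and collecting terms gives f(x) = 6x^3 + x^2 + 4x - 2.
Check: f(2) = 58. ✓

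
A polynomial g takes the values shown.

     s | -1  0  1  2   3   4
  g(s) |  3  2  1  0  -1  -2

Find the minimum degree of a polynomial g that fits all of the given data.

Forward differences of the values at s = -1, 0, 1, 2, 3, 4:
  g  : 3  2  1  0  -1  -2
  Δ  : -1  -1  -1  -1  -1
  Δ^2: 0  0  0  0
  Δ^3: 0  0  0
  Δ^4: 0  0
  Δ^5: 0
The first differences are constant (-1) and nonzero, while all higher differences vanish, so the minimal degree is 1.

1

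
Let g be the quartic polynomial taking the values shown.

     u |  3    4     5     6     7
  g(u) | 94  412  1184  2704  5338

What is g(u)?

g(u) = 3u^4 - 5u^3 - 4u^2 + 6u + 4

Using the Lagrange interpolation formula with nodes 3, 4, 5, 6, 7:
  L_0(u) = (u - 4)(u - 5)(u - 6)(u - 7) / 24
  L_1(u) = (u - 3)(u - 5)(u - 6)(u - 7) / -6
  L_2(u) = (u - 3)(u - 4)(u - 6)(u - 7) / 4
  L_3(u) = (u - 3)(u - 4)(u - 5)(u - 7) / -6
  L_4(u) = (u - 3)(u - 4)(u - 5)(u - 6) / 24
Then g(u) = 94·L_0(u) + 412·L_1(u) + 1184·L_2(u) + 2704·L_3(u) + 5338·L_4(u).
Expanding and collecting terms gives g(u) = 3u^4 - 5u^3 - 4u^2 + 6u + 4.
Check: g(6) = 2704. ✓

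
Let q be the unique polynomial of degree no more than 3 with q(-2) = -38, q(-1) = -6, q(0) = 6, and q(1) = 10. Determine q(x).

Write q(x) = ax^3 + bx^2 + cx + d. Substituting each data point gives a linear system:
  -8a + 4b - 2c + d = -38
  -a + b - c + d = -6
  d = 6
  a + b + c + d = 10
Solving the system yields a = 2, b = -4, c = 6, d = 6.
So q(x) = 2x³ - 4x² + 6x + 6.
Check: q(-1) = -6. ✓

q(x) = 2x^3 - 4x^2 + 6x + 6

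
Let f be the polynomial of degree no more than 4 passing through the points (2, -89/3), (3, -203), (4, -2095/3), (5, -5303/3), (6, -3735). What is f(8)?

Using the Lagrange interpolation formula with nodes 2, 3, 4, 5, 6:
  L_0(u) = (u - 3)(u - 4)(u - 5)(u - 6) / 24
  L_1(u) = (u - 2)(u - 4)(u - 5)(u - 6) / -6
  L_2(u) = (u - 2)(u - 3)(u - 5)(u - 6) / 4
  L_3(u) = (u - 2)(u - 3)(u - 4)(u - 6) / -6
  L_4(u) = (u - 2)(u - 3)(u - 4)(u - 5) / 24
Then f(u) = -89/3·L_0(u) - 203·L_1(u) - 2095/3·L_2(u) - 5303/3·L_3(u) - 3735·L_4(u).
Expanding and collecting terms gives f(u) = -3u^4 + 4u^2 + (5/3)u - 1.
Evaluating at u = 8: f(8) = -36059/3.

-36059/3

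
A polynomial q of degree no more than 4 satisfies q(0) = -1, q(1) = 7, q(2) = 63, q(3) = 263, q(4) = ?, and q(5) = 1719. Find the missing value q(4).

751

The 5 known points determine the degree-4 polynomial uniquely.
Write q(x) = ax^4 + bx^3 + cx^2 + dx + e. Substituting each data point gives a linear system:
  e = -1
  a + b + c + d + e = 7
  16a + 8b + 4c + 2d + e = 63
  81a + 27b + 9c + 3d + e = 263
  625a + 125b + 25c + 5d + e = 1719
Solving the system yields a = 2, b = 4, c = -2, d = 4, e = -1.
So q(x) = 2x⁴ + 4x³ - 2x² + 4x - 1.
Then q(4) = 751.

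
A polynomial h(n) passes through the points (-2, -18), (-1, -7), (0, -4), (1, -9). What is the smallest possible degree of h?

2

Forward differences of the values at n = -2, -1, 0, 1:
  h  : -18  -7  -4  -9
  Δ  : 11  3  -5
  Δ^2: -8  -8
  Δ^3: 0
The second differences are constant (-8) and nonzero, while all higher differences vanish, so the minimal degree is 2.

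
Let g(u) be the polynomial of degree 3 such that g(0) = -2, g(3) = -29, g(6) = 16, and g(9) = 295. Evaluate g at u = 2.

-20

Forward differences of the values at u = 0, 3, 6, 9:
  g  : -2  -29  16  295
  Δ  : -27  45  279
  Δ^2: 72  234
  Δ^3: 162
The third differences are constant, confirming degree 3.
Interpolating (Newton forward form) and evaluating at u = 2 gives g(2) = -20.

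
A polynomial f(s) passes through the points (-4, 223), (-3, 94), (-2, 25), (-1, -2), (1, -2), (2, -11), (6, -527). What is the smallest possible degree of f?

Divided differences on the nodes -4, -3, -2, -1, 1, 2, 6:
  order 0: 223  94  25  -2  -2  -11  -527
  order 1: -129  -69  -27  0  -9  -129
  order 2: 30  21  9  -3  -24
  order 3: -3  -3  -3  -3
  order 4: 0  0  0
  order 5: 0  0
  order 6: 0
The order-3 divided differences are all -3 (nonzero) and every higher order vanishes, so the data lies on a polynomial of degree exactly 3.

3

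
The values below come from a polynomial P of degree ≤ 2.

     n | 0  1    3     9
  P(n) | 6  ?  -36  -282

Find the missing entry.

-2

The 3 known points determine the degree-2 polynomial uniquely.
Write P(n) = an^2 + bn + c. Substituting each data point gives a linear system:
  c = 6
  9a + 3b + c = -36
  81a + 9b + c = -282
Solving the system yields a = -3, b = -5, c = 6.
So P(n) = -3n² - 5n + 6.
Then P(1) = -2.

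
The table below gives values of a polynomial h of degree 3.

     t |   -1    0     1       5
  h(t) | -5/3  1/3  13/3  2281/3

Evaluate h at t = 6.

3943/3

Write h(t) = at^3 + bt^2 + ct + d. Substituting each data point gives a linear system:
  -a + b - c + d = -5/3
  d = 1/3
  a + b + c + d = 13/3
  125a + 25b + 5c + d = 2281/3
Solving the system yields a = 6, b = 1, c = -3, d = 1/3.
So h(t) = 6t^3 + t^2 - 3t + 1/3.
Then h(6) = 3943/3.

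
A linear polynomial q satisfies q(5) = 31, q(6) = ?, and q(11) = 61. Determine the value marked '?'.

The 2 known points determine the degree-1 polynomial uniquely.
Write q(t) = at + b. Substituting each data point gives a linear system:
  5a + b = 31
  11a + b = 61
Solving the system yields a = 5, b = 6.
So q(t) = 5t + 6.
Then q(6) = 36.

36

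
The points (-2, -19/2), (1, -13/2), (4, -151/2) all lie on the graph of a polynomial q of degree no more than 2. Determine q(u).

Using the Lagrange interpolation formula with nodes -2, 1, 4:
  L_0(u) = (u - 1)(u - 4) / 18
  L_1(u) = (u + 2)(u - 4) / -9
  L_2(u) = (u + 2)(u - 1) / 18
Then q(u) = -19/2·L_0(u) - 13/2·L_1(u) - 151/2·L_2(u).
Expanding and collecting terms gives q(u) = -4u² - 3u + 1/2.
Check: q(4) = -151/2. ✓

q(u) = -4u^2 - 3u + 1/2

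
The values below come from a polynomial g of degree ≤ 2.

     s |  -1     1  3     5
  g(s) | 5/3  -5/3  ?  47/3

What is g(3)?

3

On equispaced nodes a degree-2 polynomial has vanishing third forward difference, so
  - g(-1) + 3·g(1) - 3·g(3) + g(5) = 0.
Substituting the known values and solving for g(3):
  -3·g(3) = -9
  g(3) = 3.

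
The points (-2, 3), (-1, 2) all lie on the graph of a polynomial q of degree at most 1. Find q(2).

Write q(t) = at + b. Substituting each data point gives a linear system:
  -2a + b = 3
  -a + b = 2
Solving the system yields a = -1, b = 1.
So q(t) = -t + 1.
Then q(2) = -1.

-1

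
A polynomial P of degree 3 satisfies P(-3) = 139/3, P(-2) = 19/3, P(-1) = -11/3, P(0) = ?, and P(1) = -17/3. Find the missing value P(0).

The 4 known points determine the degree-3 polynomial uniquely.
Write P(x) = ax^3 + bx^2 + cx + d. Substituting each data point gives a linear system:
  -27a + 9b - 3c + d = 139/3
  -8a + 4b - 2c + d = 19/3
  -a + b - c + d = -11/3
  a + b + c + d = -17/3
Solving the system yields a = -3, b = -3, c = 2, d = -5/3.
So P(x) = -3x^3 - 3x^2 + 2x - 5/3.
Then P(0) = -5/3.

-5/3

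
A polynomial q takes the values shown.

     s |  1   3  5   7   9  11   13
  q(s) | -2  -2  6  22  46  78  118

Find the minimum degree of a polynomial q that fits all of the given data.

Forward differences of the values at s = 1, 3, 5, 7, 9, 11, 13:
  q  : -2  -2  6  22  46  78  118
  Δ  : 0  8  16  24  32  40
  Δ^2: 8  8  8  8  8
  Δ^3: 0  0  0  0
  Δ^4: 0  0  0
  Δ^5: 0  0
  Δ^6: 0
The second differences are constant (8) and nonzero, while all higher differences vanish, so the minimal degree is 2.

2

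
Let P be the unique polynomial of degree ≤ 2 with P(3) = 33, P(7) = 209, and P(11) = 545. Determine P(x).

P(x) = 5x^2 - 6x + 6

Write P(x) = ax^2 + bx + c. Substituting each data point gives a linear system:
  9a + 3b + c = 33
  49a + 7b + c = 209
  121a + 11b + c = 545
Solving the system yields a = 5, b = -6, c = 6.
So P(x) = 5x^2 - 6x + 6.
Check: P(3) = 33. ✓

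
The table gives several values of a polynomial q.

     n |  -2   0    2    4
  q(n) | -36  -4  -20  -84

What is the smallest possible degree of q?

Forward differences of the values at n = -2, 0, 2, 4:
  q  : -36  -4  -20  -84
  Δ  : 32  -16  -64
  Δ^2: -48  -48
  Δ^3: 0
The second differences are constant (-48) and nonzero, while all higher differences vanish, so the minimal degree is 2.

2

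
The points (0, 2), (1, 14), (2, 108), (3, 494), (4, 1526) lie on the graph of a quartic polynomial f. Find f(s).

Using the Lagrange interpolation formula with nodes 0, 1, 2, 3, 4:
  L_0(s) = (s - 1)(s - 2)(s - 3)(s - 4) / 24
  L_1(s) = s(s - 2)(s - 3)(s - 4) / -6
  L_2(s) = s(s - 1)(s - 3)(s - 4) / 4
  L_3(s) = s(s - 1)(s - 2)(s - 4) / -6
  L_4(s) = s(s - 1)(s - 2)(s - 3) / 24
Then f(s) = 2·L_0(s) + 14·L_1(s) + 108·L_2(s) + 494·L_3(s) + 1526·L_4(s).
Expanding and collecting terms gives f(s) = 6s^4 - s^3 + 2s^2 + 5s + 2.
Check: f(2) = 108. ✓

f(s) = 6s^4 - s^3 + 2s^2 + 5s + 2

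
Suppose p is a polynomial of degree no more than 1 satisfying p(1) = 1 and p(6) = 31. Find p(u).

p(u) = 6u - 5

Write p(u) = au + b. Substituting each data point gives a linear system:
  a + b = 1
  6a + b = 31
Solving the system yields a = 6, b = -5.
So p(u) = 6u - 5.
Check: p(1) = 1. ✓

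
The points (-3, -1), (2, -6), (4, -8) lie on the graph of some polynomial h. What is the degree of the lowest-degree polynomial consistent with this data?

Divided differences on the nodes -3, 2, 4:
  order 0: -1  -6  -8
  order 1: -1  -1
  order 2: 0
The order-1 divided differences are all -1 (nonzero) and every higher order vanishes, so the data lies on a polynomial of degree exactly 1.

1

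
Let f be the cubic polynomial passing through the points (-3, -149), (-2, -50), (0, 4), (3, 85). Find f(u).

f(u) = 4u^3 - 4u^2 + 3u + 4

Write f(u) = au^3 + bu^2 + cu + d. Substituting each data point gives a linear system:
  -27a + 9b - 3c + d = -149
  -8a + 4b - 2c + d = -50
  d = 4
  27a + 9b + 3c + d = 85
Solving the system yields a = 4, b = -4, c = 3, d = 4.
So f(u) = 4u^3 - 4u^2 + 3u + 4.
Check: f(3) = 85. ✓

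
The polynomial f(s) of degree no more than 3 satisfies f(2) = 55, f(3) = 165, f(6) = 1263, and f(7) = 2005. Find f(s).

f(s) = 6s^3 - 2s^2 + 6s + 3

Write f(s) = as^3 + bs^2 + cs + d. Substituting each data point gives a linear system:
  8a + 4b + 2c + d = 55
  27a + 9b + 3c + d = 165
  216a + 36b + 6c + d = 1263
  343a + 49b + 7c + d = 2005
Solving the system yields a = 6, b = -2, c = 6, d = 3.
So f(s) = 6s^3 - 2s^2 + 6s + 3.
Check: f(3) = 165. ✓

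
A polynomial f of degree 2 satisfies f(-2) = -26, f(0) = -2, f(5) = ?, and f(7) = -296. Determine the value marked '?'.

The 3 known points determine the degree-2 polynomial uniquely.
Write f(t) = at^2 + bt + c. Substituting each data point gives a linear system:
  4a - 2b + c = -26
  c = -2
  49a + 7b + c = -296
Solving the system yields a = -6, b = 0, c = -2.
So f(t) = -6t^2 - 2.
Then f(5) = -152.

-152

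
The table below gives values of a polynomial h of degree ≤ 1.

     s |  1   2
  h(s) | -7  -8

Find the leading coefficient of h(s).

Write h(s) = as + b. Substituting each data point gives a linear system:
  a + b = -7
  2a + b = -8
Solving the system yields a = -1, b = -6.
So h(s) = -s - 6.
The leading coefficient is -1.

-1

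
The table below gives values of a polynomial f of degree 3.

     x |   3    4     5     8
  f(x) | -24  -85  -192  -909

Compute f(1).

Using the Lagrange interpolation formula with nodes 3, 4, 5, 8:
  L_0(x) = (x - 4)(x - 5)(x - 8) / -10
  L_1(x) = (x - 3)(x - 5)(x - 8) / 4
  L_2(x) = (x - 3)(x - 4)(x - 8) / -6
  L_3(x) = (x - 3)(x - 4)(x - 5) / 60
Then f(x) = -24·L_0(x) - 85·L_1(x) - 192·L_2(x) - 909·L_3(x).
Expanding and collecting terms gives f(x) = -2x^3 + x^2 + 6x + 3.
Evaluating at x = 1: f(1) = 8.

8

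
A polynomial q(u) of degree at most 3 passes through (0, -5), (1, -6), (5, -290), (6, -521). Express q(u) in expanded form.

Write q(u) = au^3 + bu^2 + cu + d. Substituting each data point gives a linear system:
  d = -5
  a + b + c + d = -6
  125a + 25b + 5c + d = -290
  216a + 36b + 6c + d = -521
Solving the system yields a = -3, b = 4, c = -2, d = -5.
So q(u) = -3u³ + 4u² - 2u - 5.
Check: q(5) = -290. ✓

q(u) = -3u^3 + 4u^2 - 2u - 5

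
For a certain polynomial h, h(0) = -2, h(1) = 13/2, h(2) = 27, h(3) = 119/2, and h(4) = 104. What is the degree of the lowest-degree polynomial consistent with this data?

2

Forward differences of the values at u = 0, 1, 2, 3, 4:
  h  : -2  13/2  27  119/2  104
  Δ  : 17/2  41/2  65/2  89/2
  Δ^2: 12  12  12
  Δ^3: 0  0
  Δ^4: 0
The second differences are constant (12) and nonzero, while all higher differences vanish, so the minimal degree is 2.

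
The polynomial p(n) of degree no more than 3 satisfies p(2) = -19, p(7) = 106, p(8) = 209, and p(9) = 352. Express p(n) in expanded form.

p(n) = n^3 - 4n^2 - 6n + 1

Using the Lagrange interpolation formula with nodes 2, 7, 8, 9:
  L_0(n) = (n - 7)(n - 8)(n - 9) / -210
  L_1(n) = (n - 2)(n - 8)(n - 9) / 10
  L_2(n) = (n - 2)(n - 7)(n - 9) / -6
  L_3(n) = (n - 2)(n - 7)(n - 8) / 14
Then p(n) = -19·L_0(n) + 106·L_1(n) + 209·L_2(n) + 352·L_3(n).
Expanding and collecting terms gives p(n) = n³ - 4n² - 6n + 1.
Check: p(7) = 106. ✓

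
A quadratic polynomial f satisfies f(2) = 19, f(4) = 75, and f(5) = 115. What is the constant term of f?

Write f(x) = ax^2 + bx + c. Substituting each data point gives a linear system:
  4a + 2b + c = 19
  16a + 4b + c = 75
  25a + 5b + c = 115
Solving the system yields a = 4, b = 4, c = -5.
So f(x) = 4x^2 + 4x - 5.
The constant term is -5.

-5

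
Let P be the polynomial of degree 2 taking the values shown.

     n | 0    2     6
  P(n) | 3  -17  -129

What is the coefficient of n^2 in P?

-3

Write P(n) = an^2 + bn + c. Substituting each data point gives a linear system:
  c = 3
  4a + 2b + c = -17
  36a + 6b + c = -129
Solving the system yields a = -3, b = -4, c = 3.
So P(n) = -3n^2 - 4n + 3.
The leading coefficient is -3.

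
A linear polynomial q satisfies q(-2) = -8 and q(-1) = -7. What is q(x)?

q(x) = x - 6

Using the Lagrange interpolation formula with nodes -2, -1:
  L_0(x) = (x + 1) / -1
  L_1(x) = (x + 2) / 1
Then q(x) = -8·L_0(x) - 7·L_1(x).
Expanding and collecting terms gives q(x) = x - 6.
Check: q(-1) = -7. ✓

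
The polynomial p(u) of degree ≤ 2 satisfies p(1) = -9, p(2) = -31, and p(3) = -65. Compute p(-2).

Write p(u) = au^2 + bu + c. Substituting each data point gives a linear system:
  a + b + c = -9
  4a + 2b + c = -31
  9a + 3b + c = -65
Solving the system yields a = -6, b = -4, c = 1.
So p(u) = -6u² - 4u + 1.
Then p(-2) = -15.

-15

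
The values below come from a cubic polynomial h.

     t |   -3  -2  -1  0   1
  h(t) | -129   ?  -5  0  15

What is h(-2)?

The 4 known points determine the degree-3 polynomial uniquely.
Write h(t) = at^3 + bt^2 + ct + d. Substituting each data point gives a linear system:
  -27a + 9b - 3c + d = -129
  -a + b - c + d = -5
  d = 0
  a + b + c + d = 15
Solving the system yields a = 6, b = 5, c = 4, d = 0.
So h(t) = 6t³ + 5t² + 4t.
Then h(-2) = -36.

-36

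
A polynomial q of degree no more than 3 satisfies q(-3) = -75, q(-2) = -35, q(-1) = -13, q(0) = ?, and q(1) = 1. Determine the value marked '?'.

On equispaced nodes a degree-3 polynomial has vanishing fourth forward difference, so
  q(-3) - 4·q(-2) + 6·q(-1) - 4·q(0) + q(1) = 0.
Substituting the known values and solving for q(0):
  -4·q(0) = 12
  q(0) = -3.

-3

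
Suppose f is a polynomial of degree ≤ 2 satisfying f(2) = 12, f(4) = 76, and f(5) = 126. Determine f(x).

Write f(x) = ax^2 + bx + c. Substituting each data point gives a linear system:
  4a + 2b + c = 12
  16a + 4b + c = 76
  25a + 5b + c = 126
Solving the system yields a = 6, b = -4, c = -4.
So f(x) = 6x^2 - 4x - 4.
Check: f(5) = 126. ✓

f(x) = 6x^2 - 4x - 4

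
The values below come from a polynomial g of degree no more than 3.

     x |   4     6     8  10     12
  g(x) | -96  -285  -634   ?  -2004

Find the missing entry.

The 4 known points determine the degree-3 polynomial uniquely.
Write g(x) = ax^3 + bx^2 + cx + d. Substituting each data point gives a linear system:
  64a + 16b + 4c + d = -96
  216a + 36b + 6c + d = -285
  512a + 64b + 8c + d = -634
  1728a + 144b + 12c + d = -2004
Solving the system yields a = -1, b = -2, c = 3/2, d = -6.
So g(x) = -x^3 - 2x^2 + (3/2)x - 6.
Then g(10) = -1191.

-1191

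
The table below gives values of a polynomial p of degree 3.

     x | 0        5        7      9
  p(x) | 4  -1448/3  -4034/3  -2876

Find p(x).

p(x) = -4x^3 + (1/3)x^2 + x + 4

Write p(x) = ax^3 + bx^2 + cx + d. Substituting each data point gives a linear system:
  d = 4
  125a + 25b + 5c + d = -1448/3
  343a + 49b + 7c + d = -4034/3
  729a + 81b + 9c + d = -2876
Solving the system yields a = -4, b = 1/3, c = 1, d = 4.
So p(x) = -4x^3 + (1/3)x^2 + x + 4.
Check: p(0) = 4. ✓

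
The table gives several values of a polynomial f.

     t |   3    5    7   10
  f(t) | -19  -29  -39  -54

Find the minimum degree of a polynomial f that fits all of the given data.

Divided differences on the nodes 3, 5, 7, 10:
  order 0: -19  -29  -39  -54
  order 1: -5  -5  -5
  order 2: 0  0
  order 3: 0
The order-1 divided differences are all -5 (nonzero) and every higher order vanishes, so the data lies on a polynomial of degree exactly 1.

1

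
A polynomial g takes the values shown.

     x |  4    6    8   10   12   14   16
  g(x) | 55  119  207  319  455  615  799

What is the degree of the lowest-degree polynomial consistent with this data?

2

Forward differences of the values at x = 4, 6, 8, 10, 12, 14, 16:
  g  : 55  119  207  319  455  615  799
  Δ  : 64  88  112  136  160  184
  Δ^2: 24  24  24  24  24
  Δ^3: 0  0  0  0
  Δ^4: 0  0  0
  Δ^5: 0  0
  Δ^6: 0
The second differences are constant (24) and nonzero, while all higher differences vanish, so the minimal degree is 2.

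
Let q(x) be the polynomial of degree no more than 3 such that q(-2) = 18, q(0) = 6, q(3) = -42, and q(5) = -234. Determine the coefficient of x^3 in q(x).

-2

Write q(x) = ax^3 + bx^2 + cx + d. Substituting each data point gives a linear system:
  -8a + 4b - 2c + d = 18
  d = 6
  27a + 9b + 3c + d = -42
  125a + 25b + 5c + d = -234
Solving the system yields a = -2, b = 0, c = 2, d = 6.
So q(x) = -2x^3 + 2x + 6.
The leading coefficient is -2.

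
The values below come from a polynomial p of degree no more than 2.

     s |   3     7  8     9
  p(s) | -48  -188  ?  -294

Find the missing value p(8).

The 3 known points determine the degree-2 polynomial uniquely.
Write p(s) = as^2 + bs + c. Substituting each data point gives a linear system:
  9a + 3b + c = -48
  49a + 7b + c = -188
  81a + 9b + c = -294
Solving the system yields a = -3, b = -5, c = -6.
So p(s) = -3s² - 5s - 6.
Then p(8) = -238.

-238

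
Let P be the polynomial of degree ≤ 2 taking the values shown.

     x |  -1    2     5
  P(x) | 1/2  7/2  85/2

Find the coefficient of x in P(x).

Write P(x) = ax^2 + bx + c. Substituting each data point gives a linear system:
  a - b + c = 1/2
  4a + 2b + c = 7/2
  25a + 5b + c = 85/2
Solving the system yields a = 2, b = -1, c = -5/2.
So P(x) = 2x^2 - x - 5/2.
The coefficient of x is -1.

-1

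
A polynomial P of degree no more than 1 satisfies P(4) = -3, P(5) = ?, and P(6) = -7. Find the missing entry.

-5

The 2 known points determine the degree-1 polynomial uniquely.
Write P(t) = at + b. Substituting each data point gives a linear system:
  4a + b = -3
  6a + b = -7
Solving the system yields a = -2, b = 5.
So P(t) = -2t + 5.
Then P(5) = -5.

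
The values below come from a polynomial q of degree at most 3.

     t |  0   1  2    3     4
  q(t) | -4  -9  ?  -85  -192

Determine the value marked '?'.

-30

On equispaced nodes a degree-3 polynomial has vanishing fourth forward difference, so
  q(0) - 4·q(1) + 6·q(2) - 4·q(3) + q(4) = 0.
Substituting the known values and solving for q(2):
  6·q(2) = -180
  q(2) = -30.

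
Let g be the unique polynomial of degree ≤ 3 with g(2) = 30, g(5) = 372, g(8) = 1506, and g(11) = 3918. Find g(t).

g(t) = 3t^3 - t^2 + 4t + 2

Write g(t) = at^3 + bt^2 + ct + d. Substituting each data point gives a linear system:
  8a + 4b + 2c + d = 30
  125a + 25b + 5c + d = 372
  512a + 64b + 8c + d = 1506
  1331a + 121b + 11c + d = 3918
Solving the system yields a = 3, b = -1, c = 4, d = 2.
So g(t) = 3t³ - t² + 4t + 2.
Check: g(8) = 1506. ✓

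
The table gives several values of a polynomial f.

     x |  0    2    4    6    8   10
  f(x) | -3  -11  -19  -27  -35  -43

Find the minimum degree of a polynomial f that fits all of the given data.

1

Forward differences of the values at x = 0, 2, 4, 6, 8, 10:
  f  : -3  -11  -19  -27  -35  -43
  Δ  : -8  -8  -8  -8  -8
  Δ^2: 0  0  0  0
  Δ^3: 0  0  0
  Δ^4: 0  0
  Δ^5: 0
The first differences are constant (-8) and nonzero, while all higher differences vanish, so the minimal degree is 1.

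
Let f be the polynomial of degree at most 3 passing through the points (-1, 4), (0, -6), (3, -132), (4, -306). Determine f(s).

Write f(s) = as^3 + bs^2 + cs + d. Substituting each data point gives a linear system:
  -a + b - c + d = 4
  d = -6
  27a + 9b + 3c + d = -132
  64a + 16b + 4c + d = -306
Solving the system yields a = -5, b = 2, c = -3, d = -6.
So f(s) = -5s^3 + 2s^2 - 3s - 6.
Check: f(0) = -6. ✓

f(s) = -5s^3 + 2s^2 - 3s - 6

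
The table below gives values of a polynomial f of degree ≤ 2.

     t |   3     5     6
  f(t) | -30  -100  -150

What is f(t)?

Write f(t) = at^2 + bt + c. Substituting each data point gives a linear system:
  9a + 3b + c = -30
  25a + 5b + c = -100
  36a + 6b + c = -150
Solving the system yields a = -5, b = 5, c = 0.
So f(t) = -5t² + 5t.
Check: f(6) = -150. ✓

f(t) = -5t^2 + 5t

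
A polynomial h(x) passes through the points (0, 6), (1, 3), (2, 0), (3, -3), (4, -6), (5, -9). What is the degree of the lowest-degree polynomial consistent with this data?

Forward differences of the values at x = 0, 1, 2, 3, 4, 5:
  h  : 6  3  0  -3  -6  -9
  Δ  : -3  -3  -3  -3  -3
  Δ^2: 0  0  0  0
  Δ^3: 0  0  0
  Δ^4: 0  0
  Δ^5: 0
The first differences are constant (-3) and nonzero, while all higher differences vanish, so the minimal degree is 1.

1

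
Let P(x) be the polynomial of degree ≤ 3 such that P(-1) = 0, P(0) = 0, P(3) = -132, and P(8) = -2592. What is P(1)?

Using the Lagrange interpolation formula with nodes -1, 0, 3, 8:
  L_0(x) = x(x - 3)(x - 8) / -36
  L_1(x) = (x + 1)(x - 3)(x - 8) / 24
  L_2(x) = (x + 1)x(x - 8) / -60
  L_3(x) = (x + 1)x(x - 3) / 360
Then P(x) = 0·L_0(x) + 0·L_1(x) - 132·L_2(x) - 2592·L_3(x).
Expanding and collecting terms gives P(x) = -5x^3 - x^2 + 4x.
Evaluating at x = 1: P(1) = -2.

-2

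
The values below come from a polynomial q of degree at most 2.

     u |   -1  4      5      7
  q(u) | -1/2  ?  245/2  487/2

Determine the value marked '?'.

77

The 3 known points determine the degree-2 polynomial uniquely.
Write q(u) = au^2 + bu + c. Substituting each data point gives a linear system:
  a - b + c = -1/2
  25a + 5b + c = 245/2
  49a + 7b + c = 487/2
Solving the system yields a = 5, b = 1/2, c = -5.
So q(u) = 5u^2 + (1/2)u - 5.
Then q(4) = 77.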